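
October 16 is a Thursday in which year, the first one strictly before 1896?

1890

From one year to the next, a fixed date's weekday advances by 1, or by 2 when a Feb 29 lies between the two dates.
1896: October 16 is Friday.
1895: Wednesday (−2)
1894: Tuesday (−1)
1893: Monday (−1)
1892: Sunday (−1)
1891: Friday (−2)
1890: Thursday (−1)
October 16 falls on a Thursday in 1890.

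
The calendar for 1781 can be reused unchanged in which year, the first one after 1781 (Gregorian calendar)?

1787

Two years share a calendar iff Jan 1 falls on the same weekday and both are leap or both are common. 1781: Jan 1 is Monday, common year.
1782: Jan 1 Tuesday, common
1783: Jan 1 Wednesday, common
1784: Jan 1 Thursday, leap
1785: Jan 1 Saturday, common
1786: Jan 1 Sunday, common
1787: Jan 1 Monday, common
1787 matches on both conditions.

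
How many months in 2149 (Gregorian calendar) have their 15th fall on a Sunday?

1

Check the 15th of each month of 2149: Jan 15: Wed, Feb 15: Sat, Mar 15: Sat, Apr 15: Tue, May 15: Thu, Jun 15: Sun, Jul 15: Tue, Aug 15: Fri, Sep 15: Mon, Oct 15: Wed, Nov 15: Sat, Dec 15: Mon.
Sunday occurs in June — 1 month.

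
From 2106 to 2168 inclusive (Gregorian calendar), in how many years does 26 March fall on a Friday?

9

Track 26 March's weekday year by year (advancing +1, or +2 across a Feb 29):
  2106: Fri ✓  2107: Sat (+1)  2108: Mon (+2)  2109: Tue (+1)  2110: Wed (+1)
  2111: Thu (+1)  2112: Sat (+2)  2113: Sun (+1)  2114: Mon (+1)  2115: Tue (+1)
  2116: Thu (+2)  2117: Fri (+1) ✓  2118: Sat (+1)  2119: Sun (+1)  … (35 more years) …
  2155: Wed (+1)  2156: Fri (+2) ✓  2157: Sat (+1)  2158: Sun (+1)  2159: Mon (+1)
  2160: Wed (+2)  2161: Thu (+1)  2162: Fri (+1) ✓  2163: Sat (+1)  2164: Mon (+2)
  2165: Tue (+1)  2166: Wed (+1)  2167: Thu (+1)  2168: Sat (+2)
Friday years: 2106, 2117, 2123, 2128, 2134, 2145, 2151, 2156, 2162 — 9 in total.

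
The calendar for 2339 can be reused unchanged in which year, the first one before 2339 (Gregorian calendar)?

Two years share a calendar iff Jan 1 falls on the same weekday and both are leap or both are common. 2339: Jan 1 is Sunday, common year.
2338: Jan 1 Saturday, common
2337: Jan 1 Friday, common
2336: Jan 1 Wednesday, leap
2335: Jan 1 Tuesday, common
2334: Jan 1 Monday, common
2333: Jan 1 Sunday, common
2333 matches on both conditions.

2333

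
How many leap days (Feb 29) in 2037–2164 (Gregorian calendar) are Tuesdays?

4

Leap years in 2037–2164: 31 of them.
Feb 29 weekday advances by 5 (mod 7) from one leap year to the next four years later (or differs when a century non-leap intervenes).
Leap-day weekdays: 2040:Wed 2044:Mon 2048:Sat 2052:Thu 2056:Tue✓ 2060:Sun 2064:Fri 2068:Wed 2072:Mon 2076:Sat 2080:Thu 2084:Tue✓ 2088:Sun …(5 more)… 2116:Sat 2120:Thu 2124:Tue✓ 2128:Sun 2132:Fri 2136:Wed 2140:Mon 2144:Sat 2148:Thu 2152:Tue✓ 2156:Sun 2160:Fri 2164:Wed
Tuesday: 2056, 2084, 2124, 2152 → 4.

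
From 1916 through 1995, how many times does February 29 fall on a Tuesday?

Leap years in 1916–1995: 20 of them.
Feb 29 weekday advances by 5 (mod 7) from one leap year to the next four years later (or differs when a century non-leap intervenes).
Leap-day weekdays: 1916:Tue✓ 1920:Sun 1924:Fri 1928:Wed 1932:Mon 1936:Sat 1940:Thu 1944:Tue✓ 1948:Sun 1952:Fri 1956:Wed 1960:Mon 1964:Sat 1968:Thu 1972:Tue✓ 1976:Sun 1980:Fri 1984:Wed 1988:Mon 1992:Sat
Tuesday: 1916, 1944, 1972 → 3.

3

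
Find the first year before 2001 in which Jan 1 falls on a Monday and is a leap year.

Jan 1 advances by 2 weekdays after a leap year and by 1 after a common year.
2001: Jan 1 is Monday.
2000: Saturday (leap)
1999: Friday
1998: Thursday
1997: Wednesday
1996: Monday (leap)
1996 begins on a Monday and is a leap year.

1996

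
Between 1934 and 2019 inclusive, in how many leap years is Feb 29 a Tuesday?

Leap years in 1934–2019: 21 of them.
Feb 29 weekday advances by 5 (mod 7) from one leap year to the next four years later (or differs when a century non-leap intervenes).
Leap-day weekdays: 1936:Sat 1940:Thu 1944:Tue✓ 1948:Sun 1952:Fri 1956:Wed 1960:Mon 1964:Sat 1968:Thu 1972:Tue✓ 1976:Sun 1980:Fri 1984:Wed 1988:Mon 1992:Sat 1996:Thu 2000:Tue✓ 2004:Sun 2008:Fri 2012:Wed 2016:Mon
Tuesday: 1944, 1972, 2000 → 3.

3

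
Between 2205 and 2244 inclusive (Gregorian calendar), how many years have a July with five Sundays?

July has 31 days; it has five Sundays when Sunday falls among the first (month-length − 28) days — i.e. when July 1 is one of Sunday/Saturday/Friday.
July 1 by year: 2205:Mon 2206:Tue 2207:Wed 2208:Fri✓ 2209:Sat✓ 2210:Sun✓ 2211:Mon 2212:Wed 2213:Thu 2214:Fri✓ 2215:Sat✓ 2216:Mon 2217:Tue 2218:Wed 2219:Thu …(10 more)… 2230:Thu 2231:Fri✓ 2232:Sun✓ 2233:Mon 2234:Tue 2235:Wed 2236:Fri✓ 2237:Sat✓ 2238:Sun✓ 2239:Mon 2240:Wed 2241:Thu 2242:Fri✓ 2243:Sat✓ 2244:Mon
Years with five Sundays: 2208, 2209, 2210, 2214, 2215, 2220, 2221, 2225, 2226, 2227, 2231, 2232, 2236, 2237, 2238, 2242, 2243 → 17.

17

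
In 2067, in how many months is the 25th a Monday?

Check the 25th of each month of 2067: Jan 25: Tue, Feb 25: Fri, Mar 25: Fri, Apr 25: Mon, May 25: Wed, Jun 25: Sat, Jul 25: Mon, Aug 25: Thu, Sep 25: Sun, Oct 25: Tue, Nov 25: Fri, Dec 25: Sun.
Monday occurs in April, July — 2 months.

2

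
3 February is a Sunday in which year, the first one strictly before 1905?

1901

From one year to the next, a fixed date's weekday advances by 1, or by 2 when a Feb 29 lies between the two dates.
1905: February 3 is Friday.
1904: Wednesday (−2)
1903: Tuesday (−1)
1902: Monday (−1)
1901: Sunday (−1)
3 February falls on a Sunday in 1901.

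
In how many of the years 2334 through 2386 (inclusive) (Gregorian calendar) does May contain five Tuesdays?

May has 31 days; it has five Tuesdays when Tuesday falls among the first (month-length − 28) days — i.e. when May 1 is one of Tuesday/Monday/Sunday.
May 1 by year: 2334:Tue✓ 2335:Wed 2336:Fri 2337:Sat 2338:Sun✓ 2339:Mon✓ 2340:Wed 2341:Thu 2342:Fri 2343:Sat 2344:Mon✓ 2345:Tue✓ 2346:Wed 2347:Thu 2348:Sat …(23 more)… 2372:Mon✓ 2373:Tue✓ 2374:Wed 2375:Thu 2376:Sat 2377:Sun✓ 2378:Mon✓ 2379:Tue✓ 2380:Thu 2381:Fri 2382:Sat 2383:Sun✓ 2384:Tue✓ 2385:Wed 2386:Thu
Years with five Tuesdays: 2334, 2338, 2339, 2344, 2345, 2349, 2350, 2351, 2355, 2356, 2360, 2361, 2362, 2366, 2367, 2372, 2373, 2377, 2378, 2379, 2383, 2384 → 22.

22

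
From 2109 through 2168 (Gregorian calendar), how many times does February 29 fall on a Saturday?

Leap years in 2109–2168: 15 of them.
Feb 29 weekday advances by 5 (mod 7) from one leap year to the next four years later (or differs when a century non-leap intervenes).
Leap-day weekdays: 2112:Mon 2116:Sat✓ 2120:Thu 2124:Tue 2128:Sun 2132:Fri 2136:Wed 2140:Mon 2144:Sat✓ 2148:Thu 2152:Tue 2156:Sun 2160:Fri 2164:Wed 2168:Mon
Saturday: 2116, 2144 → 2.

2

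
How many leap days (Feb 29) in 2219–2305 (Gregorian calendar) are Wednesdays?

3

Leap years in 2219–2305: 21 of them.
Feb 29 weekday advances by 5 (mod 7) from one leap year to the next four years later (or differs when a century non-leap intervenes).
Leap-day weekdays: 2220:Tue 2224:Sun 2228:Fri 2232:Wed✓ 2236:Mon 2240:Sat 2244:Thu 2248:Tue 2252:Sun 2256:Fri 2260:Wed✓ 2264:Mon 2268:Sat 2272:Thu 2276:Tue 2280:Sun 2284:Fri 2288:Wed✓ 2292:Mon 2296:Sat 2304:Mon
Wednesday: 2232, 2260, 2288 → 3.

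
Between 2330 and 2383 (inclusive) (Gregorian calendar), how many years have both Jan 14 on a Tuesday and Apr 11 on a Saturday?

2

Check each year's weekday for Jan 14 and Apr 11:
  2330: Tue/Fri  2331: Wed/Sat  2332: Thu/Mon  2333: Sat/Tue  2334: Sun/Wed  2335: Mon/Thu  2336: Tue/Sat ✓  2337: Thu/Sun  2338: Fri/Mon  2339: Sat/Tue  2340: Sun/Thu  2341: Tue/Fri  2342: Wed/Sat  2343: Thu/Sun  …(26 more)…  2370: Wed/Sat  2371: Thu/Sun  2372: Fri/Tue  2373: Sun/Wed  2374: Mon/Thu  2375: Tue/Fri  2376: Wed/Sun  2377: Fri/Mon  2378: Sat/Tue  2379: Sun/Wed  2380: Mon/Fri  2381: Wed/Sat  2382: Thu/Sun  2383: Fri/Mon
Both conditions hold in: 2336, 2364 — 2.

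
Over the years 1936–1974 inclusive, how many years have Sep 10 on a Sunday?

6

Track Sep 10's weekday year by year (advancing +1, or +2 across a Feb 29):
  1936: Thu  1937: Fri (+1)  1938: Sat (+1)  1939: Sun (+1) ✓  1940: Tue (+2)
  1941: Wed (+1)  1942: Thu (+1)  1943: Fri (+1)  1944: Sun (+2) ✓  1945: Mon (+1)
  1946: Tue (+1)  1947: Wed (+1)  1948: Fri (+2)  1949: Sat (+1)  … (11 more years) …
  1961: Sun (+1) ✓  1962: Mon (+1)  1963: Tue (+1)  1964: Thu (+2)  1965: Fri (+1)
  1966: Sat (+1)  1967: Sun (+1) ✓  1968: Tue (+2)  1969: Wed (+1)  1970: Thu (+1)
  1971: Fri (+1)  1972: Sun (+2) ✓  1973: Mon (+1)  1974: Tue (+1)
Sunday years: 1939, 1944, 1950, 1961, 1967, 1972 — 6 in total.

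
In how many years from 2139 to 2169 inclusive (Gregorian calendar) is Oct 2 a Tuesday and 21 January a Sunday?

Check each year's weekday for Oct 2 and 21 January:
  2139: Fri/Wed  2140: Sun/Thu  2141: Mon/Sat  2142: Tue/Sun ✓  2143: Wed/Mon  2144: Fri/Tue  2145: Sat/Thu  2146: Sun/Fri  2147: Mon/Sat  2148: Wed/Sun  2149: Thu/Tue  2150: Fri/Wed  2151: Sat/Thu  2152: Mon/Fri  …(3 more)…  2156: Sat/Wed  2157: Sun/Fri  2158: Mon/Sat  2159: Tue/Sun ✓  2160: Thu/Mon  2161: Fri/Wed  2162: Sat/Thu  2163: Sun/Fri  2164: Tue/Sat  2165: Wed/Mon  2166: Thu/Tue  2167: Fri/Wed  2168: Sun/Thu  2169: Mon/Sat
Both conditions hold in: 2142, 2153, 2159 — 3.

3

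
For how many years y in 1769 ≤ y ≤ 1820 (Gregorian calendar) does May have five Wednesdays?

23

May has 31 days; it has five Wednesdays when Wednesday falls among the first (month-length − 28) days — i.e. when May 1 is one of Wednesday/Tuesday/Monday.
May 1 by year: 1769:Mon✓ 1770:Tue✓ 1771:Wed✓ 1772:Fri 1773:Sat 1774:Sun 1775:Mon✓ 1776:Wed✓ 1777:Thu 1778:Fri 1779:Sat 1780:Mon✓ 1781:Tue✓ 1782:Wed✓ 1783:Thu …(22 more)… 1806:Thu 1807:Fri 1808:Sun 1809:Mon✓ 1810:Tue✓ 1811:Wed✓ 1812:Fri 1813:Sat 1814:Sun 1815:Mon✓ 1816:Wed✓ 1817:Thu 1818:Fri 1819:Sat 1820:Mon✓
Years with five Wednesdays: 1769, 1770, 1771, 1775, 1776, 1780, 1781, 1782, 1786, 1787, 1792, 1793, 1797, 1798, 1799, 1804, 1805, 1809, 1810, 1811, 1815, 1816, 1820 → 23.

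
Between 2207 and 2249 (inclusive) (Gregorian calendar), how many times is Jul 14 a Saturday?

6

Track Jul 14's weekday year by year (advancing +1, or +2 across a Feb 29):
  2207: Tue  2208: Thu (+2)  2209: Fri (+1)  2210: Sat (+1) ✓  2211: Sun (+1)
  2212: Tue (+2)  2213: Wed (+1)  2214: Thu (+1)  2215: Fri (+1)  2216: Sun (+2)
  2217: Mon (+1)  2218: Tue (+1)  2219: Wed (+1)  2220: Fri (+2)  … (15 more years) …
  2236: Thu (+2)  2237: Fri (+1)  2238: Sat (+1) ✓  2239: Sun (+1)  2240: Tue (+2)
  2241: Wed (+1)  2242: Thu (+1)  2243: Fri (+1)  2244: Sun (+2)  2245: Mon (+1)
  2246: Tue (+1)  2247: Wed (+1)  2248: Fri (+2)  2249: Sat (+1) ✓
Saturday years: 2210, 2221, 2227, 2232, 2238, 2249 — 6 in total.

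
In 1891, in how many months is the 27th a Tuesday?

Check the 27th of each month of 1891: Jan 27: Tue, Feb 27: Fri, Mar 27: Fri, Apr 27: Mon, May 27: Wed, Jun 27: Sat, Jul 27: Mon, Aug 27: Thu, Sep 27: Sun, Oct 27: Tue, Nov 27: Fri, Dec 27: Sun.
Tuesday occurs in January, October — 2 months.

2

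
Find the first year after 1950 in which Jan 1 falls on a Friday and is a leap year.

1960

Jan 1 advances by 2 weekdays after a leap year and by 1 after a common year.
1950: Jan 1 is Sunday.
1951: Monday
1952: Tuesday (leap)
1953: Thursday
1954: Friday
1955: Saturday
1956: Sunday (leap)
1957: Tuesday
1958: Wednesday
1959: Thursday
1960: Friday (leap)
1960 begins on a Friday and is a leap year.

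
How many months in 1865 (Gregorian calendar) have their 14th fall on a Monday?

1

Check the 14th of each month of 1865: Jan 14: Sat, Feb 14: Tue, Mar 14: Tue, Apr 14: Fri, May 14: Sun, Jun 14: Wed, Jul 14: Fri, Aug 14: Mon, Sep 14: Thu, Oct 14: Sat, Nov 14: Tue, Dec 14: Thu.
Monday occurs in August — 1 month.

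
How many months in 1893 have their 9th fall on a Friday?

Check the 9th of each month of 1893: Jan 9: Mon, Feb 9: Thu, Mar 9: Thu, Apr 9: Sun, May 9: Tue, Jun 9: Fri, Jul 9: Sun, Aug 9: Wed, Sep 9: Sat, Oct 9: Mon, Nov 9: Thu, Dec 9: Sat.
Friday occurs in June — 1 month.

1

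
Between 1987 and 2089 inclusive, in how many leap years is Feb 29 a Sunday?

Leap years in 1987–2089: 26 of them.
Feb 29 weekday advances by 5 (mod 7) from one leap year to the next four years later (or differs when a century non-leap intervenes).
Leap-day weekdays: 1988:Mon 1992:Sat 1996:Thu 2000:Tue 2004:Sun✓ 2008:Fri 2012:Wed 2016:Mon 2020:Sat 2024:Thu 2028:Tue 2032:Sun✓ 2036:Fri 2040:Wed 2044:Mon 2048:Sat 2052:Thu 2056:Tue 2060:Sun✓ 2064:Fri 2068:Wed 2072:Mon 2076:Sat 2080:Thu 2084:Tue 2088:Sun✓
Sunday: 2004, 2032, 2060, 2088 → 4.

4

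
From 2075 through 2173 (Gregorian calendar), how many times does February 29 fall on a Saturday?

Leap years in 2075–2173: 24 of them.
Feb 29 weekday advances by 5 (mod 7) from one leap year to the next four years later (or differs when a century non-leap intervenes).
Leap-day weekdays: 2076:Sat✓ 2080:Thu 2084:Tue 2088:Sun 2092:Fri 2096:Wed 2104:Fri 2108:Wed 2112:Mon 2116:Sat✓ 2120:Thu 2124:Tue 2128:Sun 2132:Fri 2136:Wed 2140:Mon 2144:Sat✓ 2148:Thu 2152:Tue 2156:Sun 2160:Fri 2164:Wed 2168:Mon 2172:Sat✓
Saturday: 2076, 2116, 2144, 2172 → 4.

4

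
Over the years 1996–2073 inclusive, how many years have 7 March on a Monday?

Track 7 March's weekday year by year (advancing +1, or +2 across a Feb 29):
  1996: Thu  1997: Fri (+1)  1998: Sat (+1)  1999: Sun (+1)  2000: Tue (+2)
  2001: Wed (+1)  2002: Thu (+1)  2003: Fri (+1)  2004: Sun (+2)  2005: Mon (+1) ✓
  2006: Tue (+1)  2007: Wed (+1)  2008: Fri (+2)  2009: Sat (+1)  … (50 more years) …
  2060: Sun (+2)  2061: Mon (+1) ✓  2062: Tue (+1)  2063: Wed (+1)  2064: Fri (+2)
  2065: Sat (+1)  2066: Sun (+1)  2067: Mon (+1) ✓  2068: Wed (+2)  2069: Thu (+1)
  2070: Fri (+1)  2071: Sat (+1)  2072: Mon (+2) ✓  2073: Tue (+1)
Monday years: 2005, 2011, 2016, 2022, 2033, 2039, 2044, 2050, 2061, 2067, 2072 — 11 in total.

11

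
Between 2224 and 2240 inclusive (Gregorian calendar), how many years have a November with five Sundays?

November has 30 days; it has five Sundays when Sunday falls among the first (month-length − 28) days — i.e. when November 1 is one of Sunday/Saturday.
November 1 by year: 2224:Mon 2225:Tue 2226:Wed 2227:Thu 2228:Sat✓ 2229:Sun✓ 2230:Mon 2231:Tue 2232:Thu 2233:Fri 2234:Sat✓ 2235:Sun✓ 2236:Tue 2237:Wed 2238:Thu 2239:Fri 2240:Sun✓
Years with five Sundays: 2228, 2229, 2234, 2235, 2240 → 5.

5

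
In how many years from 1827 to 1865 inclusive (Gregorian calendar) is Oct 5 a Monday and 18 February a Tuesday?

Check each year's weekday for Oct 5 and 18 February:
  1827: Fri/Sun  1828: Sun/Mon  1829: Mon/Wed  1830: Tue/Thu  1831: Wed/Fri  1832: Fri/Sat  1833: Sat/Mon  1834: Sun/Tue  1835: Mon/Wed  1836: Wed/Thu  1837: Thu/Sat  1838: Fri/Sun  1839: Sat/Mon  1840: Mon/Tue ✓  …(11 more)…  1852: Tue/Wed  1853: Wed/Fri  1854: Thu/Sat  1855: Fri/Sun  1856: Sun/Mon  1857: Mon/Wed  1858: Tue/Thu  1859: Wed/Fri  1860: Fri/Sat  1861: Sat/Mon  1862: Sun/Tue  1863: Mon/Wed  1864: Wed/Thu  1865: Thu/Sat
Both conditions hold in: 1840 — 1.

1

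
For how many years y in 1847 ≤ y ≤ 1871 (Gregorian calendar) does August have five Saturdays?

August has 31 days; it has five Saturdays when Saturday falls among the first (month-length − 28) days — i.e. when August 1 is one of Saturday/Friday/Thursday.
August 1 by year: 1847:Sun 1848:Tue 1849:Wed 1850:Thu✓ 1851:Fri✓ 1852:Sun 1853:Mon 1854:Tue 1855:Wed 1856:Fri✓ 1857:Sat✓ 1858:Sun 1859:Mon 1860:Wed 1861:Thu✓ 1862:Fri✓ 1863:Sat✓ 1864:Mon 1865:Tue 1866:Wed 1867:Thu✓ 1868:Sat✓ 1869:Sun 1870:Mon 1871:Tue
Years with five Saturdays: 1850, 1851, 1856, 1857, 1861, 1862, 1863, 1867, 1868 → 9.

9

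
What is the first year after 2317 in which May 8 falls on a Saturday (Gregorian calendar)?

From one year to the next, a fixed date's weekday advances by 1, or by 2 when a Feb 29 lies between the two dates.
2317: May 8 is Tuesday.
2318: Wednesday (+1)
2319: Thursday (+1)
2320: Saturday (+2)
May 8 falls on a Saturday in 2320.

2320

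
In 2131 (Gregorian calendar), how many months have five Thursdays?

A month of length L has five Thursdays iff its first Thursday is on day ≤ L−28 (so day 1–3 in a 31-day month, 1–2 in a 30-day month, day 1 in a leap February).
Checking each month of 2131: Jan starts Mon (31d); Feb starts Thu (28d); Mar starts Thu (31d) ✓; Apr starts Sun (30d); May starts Tue (31d) ✓; Jun starts Fri (30d); Jul starts Sun (31d); Aug starts Wed (31d) ✓; Sep starts Sat (30d); Oct starts Mon (31d); Nov starts Thu (30d) ✓; Dec starts Sat (31d).
Five-Thursday months: March, May, August, November → 4.

4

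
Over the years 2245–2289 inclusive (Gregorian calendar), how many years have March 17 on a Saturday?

Track March 17's weekday year by year (advancing +1, or +2 across a Feb 29):
  2245: Mon  2246: Tue (+1)  2247: Wed (+1)  2248: Fri (+2)  2249: Sat (+1) ✓
  2250: Sun (+1)  2251: Mon (+1)  2252: Wed (+2)  2253: Thu (+1)  2254: Fri (+1)
  2255: Sat (+1) ✓  2256: Mon (+2)  2257: Tue (+1)  2258: Wed (+1)  … (17 more years) …
  2276: Fri (+2)  2277: Sat (+1) ✓  2278: Sun (+1)  2279: Mon (+1)  2280: Wed (+2)
  2281: Thu (+1)  2282: Fri (+1)  2283: Sat (+1) ✓  2284: Mon (+2)  2285: Tue (+1)
  2286: Wed (+1)  2287: Thu (+1)  2288: Sat (+2) ✓  2289: Sun (+1)
Saturday years: 2249, 2255, 2260, 2266, 2277, 2283, 2288 — 7 in total.

7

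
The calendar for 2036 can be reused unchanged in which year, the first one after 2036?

Two years share a calendar iff Jan 1 falls on the same weekday and both are leap or both are common. 2036: Jan 1 is Tuesday, leap year.
2037: Jan 1 Thursday, common
2038: Jan 1 Friday, common
2039: Jan 1 Saturday, common
2040: Jan 1 Sunday, leap
2041: Jan 1 Tuesday, common
2042: Jan 1 Wednesday, common
2043: Jan 1 Thursday, common
2044: Jan 1 Friday, leap
2045: Jan 1 Sunday, common
2046: Jan 1 Monday, common
2047: Jan 1 Tuesday, common
2048: Jan 1 Wednesday, leap
2049: Jan 1 Friday, common
2050: Jan 1 Saturday, common
2051: Jan 1 Sunday, common
2052: Jan 1 Monday, leap
2053: Jan 1 Wednesday, common
2054: Jan 1 Thursday, common
2055: Jan 1 Friday, common
2056: Jan 1 Saturday, leap
2057: Jan 1 Monday, common
2058: Jan 1 Tuesday, common
2059: Jan 1 Wednesday, common
2060: Jan 1 Thursday, leap
2061: Jan 1 Saturday, common
2062: Jan 1 Sunday, common
2063: Jan 1 Monday, common
2064: Jan 1 Tuesday, leap
2064 matches on both conditions.

2064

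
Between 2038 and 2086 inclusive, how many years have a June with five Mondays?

13

June has 30 days; it has five Mondays when Monday falls among the first (month-length − 28) days — i.e. when June 1 is one of Monday/Sunday.
June 1 by year: 2038:Tue 2039:Wed 2040:Fri 2041:Sat 2042:Sun✓ 2043:Mon✓ 2044:Wed 2045:Thu 2046:Fri 2047:Sat 2048:Mon✓ 2049:Tue 2050:Wed 2051:Thu 2052:Sat …(19 more)… 2072:Wed 2073:Thu 2074:Fri 2075:Sat 2076:Mon✓ 2077:Tue 2078:Wed 2079:Thu 2080:Sat 2081:Sun✓ 2082:Mon✓ 2083:Tue 2084:Thu 2085:Fri 2086:Sat
Years with five Mondays: 2042, 2043, 2048, 2053, 2054, 2059, 2064, 2065, 2070, 2071, 2076, 2081, 2082 → 13.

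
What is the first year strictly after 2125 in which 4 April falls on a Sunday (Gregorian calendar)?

From one year to the next, a fixed date's weekday advances by 1, or by 2 when a Feb 29 lies between the two dates.
2125: April 4 is Wednesday.
2126: Thursday (+1)
2127: Friday (+1)
2128: Sunday (+2)
4 April falls on a Sunday in 2128.

2128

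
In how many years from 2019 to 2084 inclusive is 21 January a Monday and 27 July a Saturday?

7

Check each year's weekday for 21 January and 27 July:
  2019: Mon/Sat ✓  2020: Tue/Mon  2021: Thu/Tue  2022: Fri/Wed  2023: Sat/Thu  2024: Sun/Sat  2025: Tue/Sun  2026: Wed/Mon  2027: Thu/Tue  2028: Fri/Thu  2029: Sun/Fri  2030: Mon/Sat ✓  2031: Tue/Sun  2032: Wed/Tue  …(38 more)…  2071: Wed/Mon  2072: Thu/Wed  2073: Sat/Thu  2074: Sun/Fri  2075: Mon/Sat ✓  2076: Tue/Mon  2077: Thu/Tue  2078: Fri/Wed  2079: Sat/Thu  2080: Sun/Sat  2081: Tue/Sun  2082: Wed/Mon  2083: Thu/Tue  2084: Fri/Thu
Both conditions hold in: 2019, 2030, 2041, 2047, 2058, 2069, 2075 — 7.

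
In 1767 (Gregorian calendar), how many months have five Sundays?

4

A month of length L has five Sundays iff its first Sunday is on day ≤ L−28 (so day 1–3 in a 31-day month, 1–2 in a 30-day month, day 1 in a leap February).
Checking each month of 1767: Jan starts Thu (31d); Feb starts Sun (28d); Mar starts Sun (31d) ✓; Apr starts Wed (30d); May starts Fri (31d) ✓; Jun starts Mon (30d); Jul starts Wed (31d); Aug starts Sat (31d) ✓; Sep starts Tue (30d); Oct starts Thu (31d); Nov starts Sun (30d) ✓; Dec starts Tue (31d).
Five-Sunday months: March, May, August, November → 4.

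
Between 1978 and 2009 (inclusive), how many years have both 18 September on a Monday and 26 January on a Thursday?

Check each year's weekday for 18 September and 26 January:
  1978: Mon/Thu ✓  1979: Tue/Fri  1980: Thu/Sat  1981: Fri/Mon  1982: Sat/Tue  1983: Sun/Wed  1984: Tue/Thu  1985: Wed/Sat  1986: Thu/Sun  1987: Fri/Mon  1988: Sun/Tue  1989: Mon/Thu ✓  1990: Tue/Fri  1991: Wed/Sat  …(4 more)…  1996: Wed/Fri  1997: Thu/Sun  1998: Fri/Mon  1999: Sat/Tue  2000: Mon/Wed  2001: Tue/Fri  2002: Wed/Sat  2003: Thu/Sun  2004: Sat/Mon  2005: Sun/Wed  2006: Mon/Thu ✓  2007: Tue/Fri  2008: Thu/Sat  2009: Fri/Mon
Both conditions hold in: 1978, 1989, 1995, 2006 — 4.

4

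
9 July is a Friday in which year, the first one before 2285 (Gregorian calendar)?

From one year to the next, a fixed date's weekday advances by 1, or by 2 when a Feb 29 lies between the two dates.
2285: July 9 is Thursday.
2284: Wednesday (−1)
2283: Monday (−2)
2282: Sunday (−1)
2281: Saturday (−1)
2280: Friday (−1)
9 July falls on a Friday in 2280.

2280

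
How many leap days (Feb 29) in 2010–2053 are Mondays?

2

Leap years in 2010–2053: 11 of them.
Feb 29 weekday advances by 5 (mod 7) from one leap year to the next four years later (or differs when a century non-leap intervenes).
Leap-day weekdays: 2012:Wed 2016:Mon✓ 2020:Sat 2024:Thu 2028:Tue 2032:Sun 2036:Fri 2040:Wed 2044:Mon✓ 2048:Sat 2052:Thu
Monday: 2016, 2044 → 2.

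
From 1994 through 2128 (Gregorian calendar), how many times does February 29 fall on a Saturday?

Leap years in 1994–2128: 33 of them.
Feb 29 weekday advances by 5 (mod 7) from one leap year to the next four years later (or differs when a century non-leap intervenes).
Leap-day weekdays: 1996:Thu 2000:Tue 2004:Sun 2008:Fri 2012:Wed 2016:Mon 2020:Sat✓ 2024:Thu 2028:Tue 2032:Sun 2036:Fri 2040:Wed 2044:Mon …(7 more)… 2076:Sat✓ 2080:Thu 2084:Tue 2088:Sun 2092:Fri 2096:Wed 2104:Fri 2108:Wed 2112:Mon 2116:Sat✓ 2120:Thu 2124:Tue 2128:Sun
Saturday: 2020, 2048, 2076, 2116 → 4.

4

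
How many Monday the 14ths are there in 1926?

Check the 14th of each month of 1926: Jan 14: Thu, Feb 14: Sun, Mar 14: Sun, Apr 14: Wed, May 14: Fri, Jun 14: Mon, Jul 14: Wed, Aug 14: Sat, Sep 14: Tue, Oct 14: Thu, Nov 14: Sun, Dec 14: Tue.
Monday occurs in June — 1 month.

1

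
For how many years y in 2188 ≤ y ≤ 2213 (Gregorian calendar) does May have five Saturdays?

May has 31 days; it has five Saturdays when Saturday falls among the first (month-length − 28) days — i.e. when May 1 is one of Saturday/Friday/Thursday.
May 1 by year: 2188:Thu✓ 2189:Fri✓ 2190:Sat✓ 2191:Sun 2192:Tue 2193:Wed 2194:Thu✓ 2195:Fri✓ 2196:Sun 2197:Mon 2198:Tue 2199:Wed 2200:Thu✓ 2201:Fri✓ 2202:Sat✓ 2203:Sun 2204:Tue 2205:Wed 2206:Thu✓ 2207:Fri✓ 2208:Sun 2209:Mon 2210:Tue 2211:Wed 2212:Fri✓ 2213:Sat✓
Years with five Saturdays: 2188, 2189, 2190, 2194, 2195, 2200, 2201, 2202, 2206, 2207, 2212, 2213 → 12.

12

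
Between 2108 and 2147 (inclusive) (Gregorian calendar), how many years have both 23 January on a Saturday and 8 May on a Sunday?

2

Check each year's weekday for 23 January and 8 May:
  2108: Mon/Tue  2109: Wed/Wed  2110: Thu/Thu  2111: Fri/Fri  2112: Sat/Sun ✓  2113: Mon/Mon  2114: Tue/Tue  2115: Wed/Wed  2116: Thu/Fri  2117: Sat/Sat  2118: Sun/Sun  2119: Mon/Mon  2120: Tue/Wed  2121: Thu/Thu  …(12 more)…  2134: Sat/Sat  2135: Sun/Sun  2136: Mon/Tue  2137: Wed/Wed  2138: Thu/Thu  2139: Fri/Fri  2140: Sat/Sun ✓  2141: Mon/Mon  2142: Tue/Tue  2143: Wed/Wed  2144: Thu/Fri  2145: Sat/Sat  2146: Sun/Sun  2147: Mon/Mon
Both conditions hold in: 2112, 2140 — 2.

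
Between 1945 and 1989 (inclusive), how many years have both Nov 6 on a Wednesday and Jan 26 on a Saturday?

5

Check each year's weekday for Nov 6 and Jan 26:
  1945: Tue/Fri  1946: Wed/Sat ✓  1947: Thu/Sun  1948: Sat/Mon  1949: Sun/Wed  1950: Mon/Thu  1951: Tue/Fri  1952: Thu/Sat  1953: Fri/Mon  1954: Sat/Tue  1955: Sun/Wed  1956: Tue/Thu  1957: Wed/Sat ✓  1958: Thu/Sun  …(17 more)…  1976: Sat/Mon  1977: Sun/Wed  1978: Mon/Thu  1979: Tue/Fri  1980: Thu/Sat  1981: Fri/Mon  1982: Sat/Tue  1983: Sun/Wed  1984: Tue/Thu  1985: Wed/Sat ✓  1986: Thu/Sun  1987: Fri/Mon  1988: Sun/Tue  1989: Mon/Thu
Both conditions hold in: 1946, 1957, 1963, 1974, 1985 — 5.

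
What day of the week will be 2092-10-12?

January 1, 2092 is a Tuesday.
October 12 is day 286 of the year, i.e. 285 days after Jan 1.
285 mod 7 = 5, so advance 5 weekdays from Tuesday: Sunday.

Sunday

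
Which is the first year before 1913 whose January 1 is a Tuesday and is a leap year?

Jan 1 advances by 2 weekdays after a leap year and by 1 after a common year.
1913: Jan 1 is Wednesday.
1912: Monday (leap)
1911: Sunday
1910: Saturday
1909: Friday
1908: Wednesday (leap)
1907: Tuesday
1906: Monday
1905: Sunday
1904: Friday (leap)
1903: Thursday
1902: Wednesday
1901: Tuesday
1900: Monday
1899: Sunday
1898: Saturday
1897: Friday
1896: Wednesday (leap)
1895: Tuesday
1894: Monday
1893: Sunday
1892: Friday (leap)
1891: Thursday
1890: Wednesday
1889: Tuesday
1888: Sunday (leap)
1887: Saturday
1886: Friday
1885: Thursday
1884: Tuesday (leap)
1884 begins on a Tuesday and is a leap year.

1884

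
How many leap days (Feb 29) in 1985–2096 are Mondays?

Leap years in 1985–2096: 28 of them.
Feb 29 weekday advances by 5 (mod 7) from one leap year to the next four years later (or differs when a century non-leap intervenes).
Leap-day weekdays: 1988:Mon✓ 1992:Sat 1996:Thu 2000:Tue 2004:Sun 2008:Fri 2012:Wed 2016:Mon✓ 2020:Sat 2024:Thu 2028:Tue 2032:Sun 2036:Fri 2040:Wed 2044:Mon✓ 2048:Sat 2052:Thu 2056:Tue 2060:Sun 2064:Fri 2068:Wed 2072:Mon✓ 2076:Sat 2080:Thu 2084:Tue 2088:Sun 2092:Fri 2096:Wed
Monday: 1988, 2016, 2044, 2072 → 4.

4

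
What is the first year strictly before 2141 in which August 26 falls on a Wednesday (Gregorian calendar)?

2139

From one year to the next, a fixed date's weekday advances by 1, or by 2 when a Feb 29 lies between the two dates.
2141: August 26 is Saturday.
2140: Friday (−1)
2139: Wednesday (−2)
August 26 falls on a Wednesday in 2139.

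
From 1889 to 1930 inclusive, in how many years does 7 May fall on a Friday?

5

Track 7 May's weekday year by year (advancing +1, or +2 across a Feb 29):
  1889: Tue  1890: Wed (+1)  1891: Thu (+1)  1892: Sat (+2)  1893: Sun (+1)
  1894: Mon (+1)  1895: Tue (+1)  1896: Thu (+2)  1897: Fri (+1) ✓  1898: Sat (+1)
  1899: Sun (+1)  1900: Mon (+1)  1901: Tue (+1)  1902: Wed (+1)  … (14 more years) …
  1917: Mon (+1)  1918: Tue (+1)  1919: Wed (+1)  1920: Fri (+2) ✓  1921: Sat (+1)
  1922: Sun (+1)  1923: Mon (+1)  1924: Wed (+2)  1925: Thu (+1)  1926: Fri (+1) ✓
  1927: Sat (+1)  1928: Mon (+2)  1929: Tue (+1)  1930: Wed (+1)
Friday years: 1897, 1909, 1915, 1920, 1926 — 5 in total.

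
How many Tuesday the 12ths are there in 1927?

2

Check the 12th of each month of 1927: Jan 12: Wed, Feb 12: Sat, Mar 12: Sat, Apr 12: Tue, May 12: Thu, Jun 12: Sun, Jul 12: Tue, Aug 12: Fri, Sep 12: Mon, Oct 12: Wed, Nov 12: Sat, Dec 12: Mon.
Tuesday occurs in April, July — 2 months.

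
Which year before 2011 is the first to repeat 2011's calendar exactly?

2005

Two years share a calendar iff Jan 1 falls on the same weekday and both are leap or both are common. 2011: Jan 1 is Saturday, common year.
2010: Jan 1 Friday, common
2009: Jan 1 Thursday, common
2008: Jan 1 Tuesday, leap
2007: Jan 1 Monday, common
2006: Jan 1 Sunday, common
2005: Jan 1 Saturday, common
2005 matches on both conditions.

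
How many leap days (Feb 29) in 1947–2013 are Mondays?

Leap years in 1947–2013: 17 of them.
Feb 29 weekday advances by 5 (mod 7) from one leap year to the next four years later (or differs when a century non-leap intervenes).
Leap-day weekdays: 1948:Sun 1952:Fri 1956:Wed 1960:Mon✓ 1964:Sat 1968:Thu 1972:Tue 1976:Sun 1980:Fri 1984:Wed 1988:Mon✓ 1992:Sat 1996:Thu 2000:Tue 2004:Sun 2008:Fri 2012:Wed
Monday: 1960, 1988 → 2.

2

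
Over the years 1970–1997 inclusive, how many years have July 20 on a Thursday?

4

Track July 20's weekday year by year (advancing +1, or +2 across a Feb 29):
  1970: Mon  1971: Tue (+1)  1972: Thu (+2) ✓  1973: Fri (+1)  1974: Sat (+1)
  1975: Sun (+1)  1976: Tue (+2)  1977: Wed (+1)  1978: Thu (+1) ✓  1979: Fri (+1)
  1980: Sun (+2)  1981: Mon (+1)  1982: Tue (+1)  1983: Wed (+1)  1984: Fri (+2)
  1985: Sat (+1)  1986: Sun (+1)  1987: Mon (+1)  1988: Wed (+2)  1989: Thu (+1) ✓
  1990: Fri (+1)  1991: Sat (+1)  1992: Mon (+2)  1993: Tue (+1)  1994: Wed (+1)
  1995: Thu (+1) ✓  1996: Sat (+2)  1997: Sun (+1)
Thursday years: 1972, 1978, 1989, 1995 — 4 in total.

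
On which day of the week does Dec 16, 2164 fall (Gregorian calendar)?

Sunday

January 1, 2164 is a Sunday.
December 16 is day 351 of the year, i.e. 350 days after Jan 1.
350 mod 7 = 0, so advance 0 weekdays from Sunday: Sunday.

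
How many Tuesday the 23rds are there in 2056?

Check the 23rd of each month of 2056: Jan 23: Sun, Feb 23: Wed, Mar 23: Thu, Apr 23: Sun, May 23: Tue, Jun 23: Fri, Jul 23: Sun, Aug 23: Wed, Sep 23: Sat, Oct 23: Mon, Nov 23: Thu, Dec 23: Sat.
Tuesday occurs in May — 1 month.

1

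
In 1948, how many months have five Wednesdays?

A month of length L has five Wednesdays iff its first Wednesday is on day ≤ L−28 (so day 1–3 in a 31-day month, 1–2 in a 30-day month, day 1 in a leap February).
Checking each month of 1948: Jan starts Thu (31d); Feb starts Sun (29d); Mar starts Mon (31d) ✓; Apr starts Thu (30d); May starts Sat (31d); Jun starts Tue (30d) ✓; Jul starts Thu (31d); Aug starts Sun (31d); Sep starts Wed (30d) ✓; Oct starts Fri (31d); Nov starts Mon (30d); Dec starts Wed (31d) ✓.
Five-Wednesday months: March, June, September, December → 4.

4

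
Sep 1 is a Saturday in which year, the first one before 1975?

From one year to the next, a fixed date's weekday advances by 1, or by 2 when a Feb 29 lies between the two dates.
1975: September 1 is Monday.
1974: Sunday (−1)
1973: Saturday (−1)
Sep 1 falls on a Saturday in 1973.

1973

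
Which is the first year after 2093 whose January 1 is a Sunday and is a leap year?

2096

Jan 1 advances by 2 weekdays after a leap year and by 1 after a common year.
2093: Jan 1 is Thursday.
2094: Friday
2095: Saturday
2096: Sunday (leap)
2096 begins on a Sunday and is a leap year.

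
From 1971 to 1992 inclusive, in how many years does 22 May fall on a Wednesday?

3

Track 22 May's weekday year by year (advancing +1, or +2 across a Feb 29):
  1971: Sat  1972: Mon (+2)  1973: Tue (+1)  1974: Wed (+1) ✓  1975: Thu (+1)
  1976: Sat (+2)  1977: Sun (+1)  1978: Mon (+1)  1979: Tue (+1)  1980: Thu (+2)
  1981: Fri (+1)  1982: Sat (+1)  1983: Sun (+1)  1984: Tue (+2)  1985: Wed (+1) ✓
  1986: Thu (+1)  1987: Fri (+1)  1988: Sun (+2)  1989: Mon (+1)  1990: Tue (+1)
  1991: Wed (+1) ✓  1992: Fri (+2)
Wednesday years: 1974, 1985, 1991 — 3 in total.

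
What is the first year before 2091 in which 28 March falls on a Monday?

2089

From one year to the next, a fixed date's weekday advances by 1, or by 2 when a Feb 29 lies between the two dates.
2091: March 28 is Wednesday.
2090: Tuesday (−1)
2089: Monday (−1)
28 March falls on a Monday in 2089.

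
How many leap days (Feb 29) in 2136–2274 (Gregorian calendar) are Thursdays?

Leap years in 2136–2274: 34 of them.
Feb 29 weekday advances by 5 (mod 7) from one leap year to the next four years later (or differs when a century non-leap intervenes).
Leap-day weekdays: 2136:Wed 2140:Mon 2144:Sat 2148:Thu✓ 2152:Tue 2156:Sun 2160:Fri 2164:Wed 2168:Mon 2172:Sat 2176:Thu✓ 2180:Tue 2184:Sun …(8 more)… 2224:Sun 2228:Fri 2232:Wed 2236:Mon 2240:Sat 2244:Thu✓ 2248:Tue 2252:Sun 2256:Fri 2260:Wed 2264:Mon 2268:Sat 2272:Thu✓
Thursday: 2148, 2176, 2216, 2244, 2272 → 5.

5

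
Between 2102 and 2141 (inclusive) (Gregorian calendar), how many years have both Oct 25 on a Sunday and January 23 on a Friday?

Check each year's weekday for Oct 25 and January 23:
  2102: Wed/Mon  2103: Thu/Tue  2104: Sat/Wed  2105: Sun/Fri ✓  2106: Mon/Sat  2107: Tue/Sun  2108: Thu/Mon  2109: Fri/Wed  2110: Sat/Thu  2111: Sun/Fri ✓  2112: Tue/Sat  2113: Wed/Mon  2114: Thu/Tue  2115: Fri/Wed  …(12 more)…  2128: Mon/Fri  2129: Tue/Sun  2130: Wed/Mon  2131: Thu/Tue  2132: Sat/Wed  2133: Sun/Fri ✓  2134: Mon/Sat  2135: Tue/Sun  2136: Thu/Mon  2137: Fri/Wed  2138: Sat/Thu  2139: Sun/Fri ✓  2140: Tue/Sat  2141: Wed/Mon
Both conditions hold in: 2105, 2111, 2122, 2133, 2139 — 5.

5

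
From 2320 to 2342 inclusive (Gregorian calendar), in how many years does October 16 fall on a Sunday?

Track October 16's weekday year by year (advancing +1, or +2 across a Feb 29):
  2320: Sat  2321: Sun (+1) ✓  2322: Mon (+1)  2323: Tue (+1)  2324: Thu (+2)
  2325: Fri (+1)  2326: Sat (+1)  2327: Sun (+1) ✓  2328: Tue (+2)  2329: Wed (+1)
  2330: Thu (+1)  2331: Fri (+1)  2332: Sun (+2) ✓  2333: Mon (+1)  2334: Tue (+1)
  2335: Wed (+1)  2336: Fri (+2)  2337: Sat (+1)  2338: Sun (+1) ✓  2339: Mon (+1)
  2340: Wed (+2)  2341: Thu (+1)  2342: Fri (+1)
Sunday years: 2321, 2327, 2332, 2338 — 4 in total.

4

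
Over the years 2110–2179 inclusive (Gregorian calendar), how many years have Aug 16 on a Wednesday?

10

Track Aug 16's weekday year by year (advancing +1, or +2 across a Feb 29):
  2110: Sat  2111: Sun (+1)  2112: Tue (+2)  2113: Wed (+1) ✓  2114: Thu (+1)
  2115: Fri (+1)  2116: Sun (+2)  2117: Mon (+1)  2118: Tue (+1)  2119: Wed (+1) ✓
  2120: Fri (+2)  2121: Sat (+1)  2122: Sun (+1)  2123: Mon (+1)  … (42 more years) …
  2166: Sat (+1)  2167: Sun (+1)  2168: Tue (+2)  2169: Wed (+1) ✓  2170: Thu (+1)
  2171: Fri (+1)  2172: Sun (+2)  2173: Mon (+1)  2174: Tue (+1)  2175: Wed (+1) ✓
  2176: Fri (+2)  2177: Sat (+1)  2178: Sun (+1)  2179: Mon (+1)
Wednesday years: 2113, 2119, 2124, 2130, 2141, 2147, 2152, 2158, 2169, 2175 — 10 in total.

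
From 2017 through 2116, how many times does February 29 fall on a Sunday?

3

Leap years in 2017–2116: 24 of them.
Feb 29 weekday advances by 5 (mod 7) from one leap year to the next four years later (or differs when a century non-leap intervenes).
Leap-day weekdays: 2020:Sat 2024:Thu 2028:Tue 2032:Sun✓ 2036:Fri 2040:Wed 2044:Mon 2048:Sat 2052:Thu 2056:Tue 2060:Sun✓ 2064:Fri 2068:Wed 2072:Mon 2076:Sat 2080:Thu 2084:Tue 2088:Sun✓ 2092:Fri 2096:Wed 2104:Fri 2108:Wed 2112:Mon 2116:Sat
Sunday: 2032, 2060, 2088 → 3.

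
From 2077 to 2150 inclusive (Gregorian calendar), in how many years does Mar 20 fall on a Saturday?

Track Mar 20's weekday year by year (advancing +1, or +2 across a Feb 29):
  2077: Sat ✓  2078: Sun (+1)  2079: Mon (+1)  2080: Wed (+2)  2081: Thu (+1)
  2082: Fri (+1)  2083: Sat (+1) ✓  2084: Mon (+2)  2085: Tue (+1)  2086: Wed (+1)
  2087: Thu (+1)  2088: Sat (+2) ✓  2089: Sun (+1)  2090: Mon (+1)  … (46 more years) …
  2137: Wed (+1)  2138: Thu (+1)  2139: Fri (+1)  2140: Sun (+2)  2141: Mon (+1)
  2142: Tue (+1)  2143: Wed (+1)  2144: Fri (+2)  2145: Sat (+1) ✓  2146: Sun (+1)
  2147: Mon (+1)  2148: Wed (+2)  2149: Thu (+1)  2150: Fri (+1)
Saturday years: 2077, 2083, 2088, 2094, 2100, 2106, 2117, 2123, 2128, 2134, 2145 — 11 in total.

11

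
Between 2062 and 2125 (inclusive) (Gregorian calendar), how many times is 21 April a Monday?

Track 21 April's weekday year by year (advancing +1, or +2 across a Feb 29):
  2062: Fri  2063: Sat (+1)  2064: Mon (+2) ✓  2065: Tue (+1)  2066: Wed (+1)
  2067: Thu (+1)  2068: Sat (+2)  2069: Sun (+1)  2070: Mon (+1) ✓  2071: Tue (+1)
  2072: Thu (+2)  2073: Fri (+1)  2074: Sat (+1)  2075: Sun (+1)  … (36 more years) …
  2112: Thu (+2)  2113: Fri (+1)  2114: Sat (+1)  2115: Sun (+1)  2116: Tue (+2)
  2117: Wed (+1)  2118: Thu (+1)  2119: Fri (+1)  2120: Sun (+2)  2121: Mon (+1) ✓
  2122: Tue (+1)  2123: Wed (+1)  2124: Fri (+2)  2125: Sat (+1)
Monday years: 2064, 2070, 2081, 2087, 2092, 2098, 2104, 2110, 2121 — 9 in total.

9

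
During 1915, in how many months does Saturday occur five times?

4

A month of length L has five Saturdays iff its first Saturday is on day ≤ L−28 (so day 1–3 in a 31-day month, 1–2 in a 30-day month, day 1 in a leap February).
Checking each month of 1915: Jan starts Fri (31d) ✓; Feb starts Mon (28d); Mar starts Mon (31d); Apr starts Thu (30d); May starts Sat (31d) ✓; Jun starts Tue (30d); Jul starts Thu (31d) ✓; Aug starts Sun (31d); Sep starts Wed (30d); Oct starts Fri (31d) ✓; Nov starts Mon (30d); Dec starts Wed (31d).
Five-Saturday months: January, May, July, October → 4.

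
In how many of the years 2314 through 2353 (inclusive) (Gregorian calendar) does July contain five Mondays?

July has 31 days; it has five Mondays when Monday falls among the first (month-length − 28) days — i.e. when July 1 is one of Monday/Sunday/Saturday.
July 1 by year: 2314:Wed 2315:Thu 2316:Sat✓ 2317:Sun✓ 2318:Mon✓ 2319:Tue 2320:Thu 2321:Fri 2322:Sat✓ 2323:Sun✓ 2324:Tue 2325:Wed 2326:Thu 2327:Fri 2328:Sun✓ …(10 more)… 2339:Sat✓ 2340:Mon✓ 2341:Tue 2342:Wed 2343:Thu 2344:Sat✓ 2345:Sun✓ 2346:Mon✓ 2347:Tue 2348:Thu 2349:Fri 2350:Sat✓ 2351:Sun✓ 2352:Tue 2353:Wed
Years with five Mondays: 2316, 2317, 2318, 2322, 2323, 2328, 2329, 2333, 2334, 2335, 2339, 2340, 2344, 2345, 2346, 2350, 2351 → 17.

17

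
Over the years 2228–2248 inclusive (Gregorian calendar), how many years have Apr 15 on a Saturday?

Track Apr 15's weekday year by year (advancing +1, or +2 across a Feb 29):
  2228: Tue  2229: Wed (+1)  2230: Thu (+1)  2231: Fri (+1)  2232: Sun (+2)
  2233: Mon (+1)  2234: Tue (+1)  2235: Wed (+1)  2236: Fri (+2)  2237: Sat (+1) ✓
  2238: Sun (+1)  2239: Mon (+1)  2240: Wed (+2)  2241: Thu (+1)  2242: Fri (+1)
  2243: Sat (+1) ✓  2244: Mon (+2)  2245: Tue (+1)  2246: Wed (+1)  2247: Thu (+1)
  2248: Sat (+2) ✓
Saturday years: 2237, 2243, 2248 — 3 in total.

3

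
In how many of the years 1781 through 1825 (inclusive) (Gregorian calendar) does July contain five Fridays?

July has 31 days; it has five Fridays when Friday falls among the first (month-length − 28) days — i.e. when July 1 is one of Friday/Thursday/Wednesday.
July 1 by year: 1781:Sun 1782:Mon 1783:Tue 1784:Thu✓ 1785:Fri✓ 1786:Sat 1787:Sun 1788:Tue 1789:Wed✓ 1790:Thu✓ 1791:Fri✓ 1792:Sun 1793:Mon 1794:Tue 1795:Wed✓ …(15 more)… 1811:Mon 1812:Wed✓ 1813:Thu✓ 1814:Fri✓ 1815:Sat 1816:Mon 1817:Tue 1818:Wed✓ 1819:Thu✓ 1820:Sat 1821:Sun 1822:Mon 1823:Tue 1824:Thu✓ 1825:Fri✓
Years with five Fridays: 1784, 1785, 1789, 1790, 1791, 1795, 1796, 1801, 1802, 1803, 1807, 1808, 1812, 1813, 1814, 1818, 1819, 1824, 1825 → 19.

19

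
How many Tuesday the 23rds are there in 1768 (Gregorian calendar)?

Check the 23rd of each month of 1768: Jan 23: Sat, Feb 23: Tue, Mar 23: Wed, Apr 23: Sat, May 23: Mon, Jun 23: Thu, Jul 23: Sat, Aug 23: Tue, Sep 23: Fri, Oct 23: Sun, Nov 23: Wed, Dec 23: Fri.
Tuesday occurs in February, August — 2 months.

2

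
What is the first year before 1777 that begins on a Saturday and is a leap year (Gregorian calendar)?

Jan 1 advances by 2 weekdays after a leap year and by 1 after a common year.
1777: Jan 1 is Wednesday.
1776: Monday (leap)
1775: Sunday
1774: Saturday
1773: Friday
1772: Wednesday (leap)
1771: Tuesday
1770: Monday
1769: Sunday
1768: Friday (leap)
1767: Thursday
1766: Wednesday
1765: Tuesday
1764: Sunday (leap)
1763: Saturday
1762: Friday
1761: Thursday
1760: Tuesday (leap)
1759: Monday
1758: Sunday
1757: Saturday
1756: Thursday (leap)
1755: Wednesday
1754: Tuesday
1753: Monday
1752: Saturday (leap)
1752 begins on a Saturday and is a leap year.

1752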